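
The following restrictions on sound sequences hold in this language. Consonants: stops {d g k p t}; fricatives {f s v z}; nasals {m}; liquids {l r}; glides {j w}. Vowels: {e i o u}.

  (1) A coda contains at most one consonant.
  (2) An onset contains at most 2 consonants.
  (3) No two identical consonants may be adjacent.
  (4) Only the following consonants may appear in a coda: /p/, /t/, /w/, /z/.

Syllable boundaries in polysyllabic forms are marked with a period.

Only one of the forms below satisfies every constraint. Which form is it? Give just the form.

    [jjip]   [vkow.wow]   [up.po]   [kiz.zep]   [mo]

[mo]

[jjip] — violates constraint 3: adjacent identical consonants /jj/ → illicit
[vkow.wow] — violates constraint 3: adjacent identical consonants /ww/ → illicit
[up.po] — violates constraint 3: adjacent identical consonants /pp/ → illicit
[kiz.zep] — violates constraint 3: adjacent identical consonants /zz/ → illicit
[mo] — σ1 onset /m/, coda /∅/ ok → licit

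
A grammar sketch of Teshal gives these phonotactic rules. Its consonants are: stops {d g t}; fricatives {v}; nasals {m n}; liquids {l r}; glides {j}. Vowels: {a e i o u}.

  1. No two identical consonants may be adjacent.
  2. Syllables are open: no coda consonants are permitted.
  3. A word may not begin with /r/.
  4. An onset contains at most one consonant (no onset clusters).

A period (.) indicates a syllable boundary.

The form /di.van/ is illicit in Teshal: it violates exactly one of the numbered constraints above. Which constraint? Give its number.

/di.van/: syllable 2 coda /n/ has 1 consonant (> 0).
This is a violation of constraint 2: "Syllables are open: no coda consonants are permitted."
The remaining constraints (1, 3, 4) are satisfied.

2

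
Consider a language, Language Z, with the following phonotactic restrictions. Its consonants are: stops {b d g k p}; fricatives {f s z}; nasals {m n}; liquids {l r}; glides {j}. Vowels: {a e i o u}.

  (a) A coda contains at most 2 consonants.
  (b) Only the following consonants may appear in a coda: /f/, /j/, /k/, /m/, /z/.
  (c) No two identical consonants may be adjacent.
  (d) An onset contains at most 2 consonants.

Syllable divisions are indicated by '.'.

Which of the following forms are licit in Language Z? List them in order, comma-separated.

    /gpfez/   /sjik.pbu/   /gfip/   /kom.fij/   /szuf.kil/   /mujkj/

/sjik.pbu/, /kom.fij/

/gpfez/ — violates constraint (d): syllable 1 onset /gpf/ has 3 consonants (> 2) → illicit
/sjik.pbu/ — σ1 onset /sj/ (2C), coda /k/ ok; σ2 onset /pb/ (2C), coda /∅/ ok → licit
/gfip/ — violates constraint (b): syllable 1 coda contains /p/, which is not a licensed coda consonant → illicit
/kom.fij/ — σ1 onset /k/, coda /m/ ok; σ2 onset /f/, coda /j/ ok → licit
/szuf.kil/ — violates constraint (b): syllable 2 coda contains /l/, which is not a licensed coda consonant → illicit
/mujkj/ — violates constraint (a): syllable 1 coda /jkj/ has 3 consonants (> 2) → illicit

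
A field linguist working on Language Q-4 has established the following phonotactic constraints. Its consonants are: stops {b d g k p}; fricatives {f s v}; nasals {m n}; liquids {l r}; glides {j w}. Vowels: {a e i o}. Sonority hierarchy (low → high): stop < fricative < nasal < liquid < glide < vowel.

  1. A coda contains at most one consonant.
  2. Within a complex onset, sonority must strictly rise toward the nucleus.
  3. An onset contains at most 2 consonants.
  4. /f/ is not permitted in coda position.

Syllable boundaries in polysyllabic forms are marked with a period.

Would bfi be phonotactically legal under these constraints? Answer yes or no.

yes

bfi — σ1 onset /bf/ (1→2 rises), coda /∅/ ok → phonotactically legal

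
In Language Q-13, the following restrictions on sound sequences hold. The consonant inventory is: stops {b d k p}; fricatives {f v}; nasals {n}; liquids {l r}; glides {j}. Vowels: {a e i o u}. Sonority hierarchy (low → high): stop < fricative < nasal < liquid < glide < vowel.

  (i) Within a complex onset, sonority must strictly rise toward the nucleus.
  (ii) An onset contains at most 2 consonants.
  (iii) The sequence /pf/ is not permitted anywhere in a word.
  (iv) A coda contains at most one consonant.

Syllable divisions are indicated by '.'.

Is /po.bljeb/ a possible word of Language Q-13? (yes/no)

/po.bljeb/ — violates constraint (ii): syllable 2 onset /blj/ has 3 consonants (> 2) → not permitted

no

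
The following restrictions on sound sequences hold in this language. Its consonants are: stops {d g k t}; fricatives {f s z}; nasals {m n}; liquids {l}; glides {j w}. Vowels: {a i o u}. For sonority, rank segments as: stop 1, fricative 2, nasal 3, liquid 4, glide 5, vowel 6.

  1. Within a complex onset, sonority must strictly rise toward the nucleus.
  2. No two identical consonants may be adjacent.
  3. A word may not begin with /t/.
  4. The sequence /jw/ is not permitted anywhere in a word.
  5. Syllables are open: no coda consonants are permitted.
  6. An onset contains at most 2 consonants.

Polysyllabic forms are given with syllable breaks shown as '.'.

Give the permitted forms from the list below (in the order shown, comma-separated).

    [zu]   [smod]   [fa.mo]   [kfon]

[zu] — σ1 onset /z/, coda /∅/ ok → permitted
[smod] — violates constraint 5: syllable 1 coda /d/ has 1 consonant (> 0) → not permitted
[fa.mo] — σ1 onset /f/, coda /∅/ ok; σ2 onset /m/, coda /∅/ ok → permitted
[kfon] — violates constraint 5: syllable 1 coda /n/ has 1 consonant (> 0) → not permitted

[zu], [fa.mo]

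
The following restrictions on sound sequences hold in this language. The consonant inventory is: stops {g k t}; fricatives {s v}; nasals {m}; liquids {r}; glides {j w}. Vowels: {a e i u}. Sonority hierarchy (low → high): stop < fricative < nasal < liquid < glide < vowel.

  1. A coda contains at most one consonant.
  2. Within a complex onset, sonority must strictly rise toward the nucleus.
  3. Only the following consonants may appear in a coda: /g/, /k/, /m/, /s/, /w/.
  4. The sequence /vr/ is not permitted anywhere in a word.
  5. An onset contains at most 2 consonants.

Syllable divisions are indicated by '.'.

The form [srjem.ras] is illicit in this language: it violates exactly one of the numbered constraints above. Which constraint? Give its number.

[srjem.ras]: syllable 1 onset /srj/ has 3 consonants (> 2).
This is a violation of constraint 5: "An onset contains at most 2 consonants."
The remaining constraints (1, 2, 3, 4) are satisfied.

5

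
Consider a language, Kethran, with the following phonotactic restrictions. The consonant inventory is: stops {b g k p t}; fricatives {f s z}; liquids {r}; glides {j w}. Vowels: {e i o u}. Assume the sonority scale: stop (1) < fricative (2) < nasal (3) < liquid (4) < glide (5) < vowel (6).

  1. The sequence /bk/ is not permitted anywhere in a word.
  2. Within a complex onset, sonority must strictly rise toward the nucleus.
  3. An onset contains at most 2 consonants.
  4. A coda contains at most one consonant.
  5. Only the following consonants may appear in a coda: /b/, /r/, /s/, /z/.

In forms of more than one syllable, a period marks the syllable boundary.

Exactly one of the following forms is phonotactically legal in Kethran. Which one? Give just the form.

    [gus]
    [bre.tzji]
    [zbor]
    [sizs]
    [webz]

[gus] — σ1 onset /g/, coda /s/ ok → phonotactically legal
[bre.tzji] — violates constraint 3: syllable 2 onset /tzj/ has 3 consonants (> 2) → phonotactically illegal
[zbor] — violates constraint 2: syllable 1 onset /zb/: /z/ (fricative, 2) → /b/ (stop, 1) does not rise → phonotactically illegal
[sizs] — violates constraint 4: syllable 1 coda /zs/ has 2 consonants (> 1) → phonotactically illegal
[webz] — violates constraint 4: syllable 1 coda /bz/ has 2 consonants (> 1) → phonotactically illegal

[gus]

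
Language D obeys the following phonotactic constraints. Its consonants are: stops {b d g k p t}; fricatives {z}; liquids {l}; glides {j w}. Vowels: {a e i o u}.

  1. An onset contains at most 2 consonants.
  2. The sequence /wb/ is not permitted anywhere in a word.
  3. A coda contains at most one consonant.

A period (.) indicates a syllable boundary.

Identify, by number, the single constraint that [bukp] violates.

[bukp]: syllable 1 coda /kp/ has 2 consonants (> 1).
This is a violation of constraint 3: "A coda contains at most one consonant."
The remaining constraints (1, 2) are satisfied.

3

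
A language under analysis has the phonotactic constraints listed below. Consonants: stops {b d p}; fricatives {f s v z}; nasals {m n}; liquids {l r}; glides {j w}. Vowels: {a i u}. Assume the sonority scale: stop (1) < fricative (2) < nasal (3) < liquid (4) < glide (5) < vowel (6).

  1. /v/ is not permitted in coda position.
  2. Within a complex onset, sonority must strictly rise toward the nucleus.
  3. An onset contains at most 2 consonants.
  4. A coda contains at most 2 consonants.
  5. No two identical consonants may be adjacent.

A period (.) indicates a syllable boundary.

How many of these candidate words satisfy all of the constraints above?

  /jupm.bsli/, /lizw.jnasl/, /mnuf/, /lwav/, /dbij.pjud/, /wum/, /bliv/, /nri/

/jupm.bsli/ — violates constraint 3: syllable 2 onset /bsl/ has 3 consonants (> 2) → phonotactically illegal
/lizw.jnasl/ — violates constraint 2: syllable 2 onset /jn/: /j/ (glide, 5) → /n/ (nasal, 3) does not rise → phonotactically illegal
/mnuf/ — violates constraint 2: syllable 1 onset /mn/: /m/ (nasal, 3) → /n/ (nasal, 3) does not rise → phonotactically illegal
/lwav/ — violates constraint 1: syllable 1 coda contains /v/ → phonotactically illegal
/dbij.pjud/ — violates constraint 2: syllable 1 onset /db/: /d/ (stop, 1) → /b/ (stop, 1) does not rise → phonotactically illegal
/wum/ — σ1 onset /w/, coda /m/ ok → phonotactically legal
/bliv/ — violates constraint 1: syllable 1 coda contains /v/ → phonotactically illegal
/nri/ — σ1 onset /nr/ (3→4 rises), coda /∅/ ok → phonotactically legal
Phonotactically legal: /wum/, /nri/ → 2.

2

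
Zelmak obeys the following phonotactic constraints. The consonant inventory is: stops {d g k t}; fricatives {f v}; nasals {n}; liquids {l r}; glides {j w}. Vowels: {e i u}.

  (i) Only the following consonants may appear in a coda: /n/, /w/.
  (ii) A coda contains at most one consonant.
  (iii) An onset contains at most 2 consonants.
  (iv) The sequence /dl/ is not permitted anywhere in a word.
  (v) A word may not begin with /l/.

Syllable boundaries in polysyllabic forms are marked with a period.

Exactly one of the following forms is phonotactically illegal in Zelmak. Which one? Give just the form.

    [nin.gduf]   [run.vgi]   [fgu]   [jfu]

[nin.gduf] — violates constraint (i): syllable 2 coda contains /f/, which is not a licensed coda consonant → phonotactically illegal
[run.vgi] — σ1 onset /r/, coda /n/ ok; σ2 onset /vg/ (2C), coda /∅/ ok → phonotactically legal
[fgu] — σ1 onset /fg/ (2C), coda /∅/ ok → phonotactically legal
[jfu] — σ1 onset /jf/ (2C), coda /∅/ ok → phonotactically legal

[nin.gduf]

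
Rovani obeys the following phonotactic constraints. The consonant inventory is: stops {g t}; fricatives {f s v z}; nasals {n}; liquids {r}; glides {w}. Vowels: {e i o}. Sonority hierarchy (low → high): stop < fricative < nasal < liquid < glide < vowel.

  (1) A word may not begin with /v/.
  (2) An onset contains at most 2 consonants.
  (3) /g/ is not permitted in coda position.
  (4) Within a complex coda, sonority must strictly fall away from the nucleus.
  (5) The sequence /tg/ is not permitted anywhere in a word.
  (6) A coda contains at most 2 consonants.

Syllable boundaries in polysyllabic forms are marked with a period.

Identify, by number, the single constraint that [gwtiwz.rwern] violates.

[gwtiwz.rwern]: syllable 1 onset /gwt/ has 3 consonants (> 2).
This is a violation of constraint 2: "An onset contains at most 2 consonants."
The remaining constraints (1, 3, 4, 5, 6) are satisfied.

2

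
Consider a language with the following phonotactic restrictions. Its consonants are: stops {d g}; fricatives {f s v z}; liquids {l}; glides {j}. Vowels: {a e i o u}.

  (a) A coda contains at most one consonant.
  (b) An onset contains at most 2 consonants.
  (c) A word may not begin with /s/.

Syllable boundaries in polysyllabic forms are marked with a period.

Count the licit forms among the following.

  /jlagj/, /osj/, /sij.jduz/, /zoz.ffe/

1

/jlagj/ — violates constraint (a): syllable 1 coda /gj/ has 2 consonants (> 1) → illicit
/osj/ — violates constraint (a): syllable 1 coda /sj/ has 2 consonants (> 1) → illicit
/sij.jduz/ — violates constraint (c): word begins with /s/ → illicit
/zoz.ffe/ — σ1 onset /z/, coda /z/ ok; σ2 onset /ff/ (2C), coda /∅/ ok → licit
Licit: /zoz.ffe/ → 1.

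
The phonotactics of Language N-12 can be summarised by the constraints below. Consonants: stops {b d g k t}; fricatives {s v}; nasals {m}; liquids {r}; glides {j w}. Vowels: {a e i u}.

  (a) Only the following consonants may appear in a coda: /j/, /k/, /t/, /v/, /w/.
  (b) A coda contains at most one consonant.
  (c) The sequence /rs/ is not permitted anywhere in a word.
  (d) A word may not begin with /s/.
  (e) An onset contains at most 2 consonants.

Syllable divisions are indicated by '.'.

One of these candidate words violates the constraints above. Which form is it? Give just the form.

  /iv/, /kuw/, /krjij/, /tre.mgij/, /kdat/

/krjij/

/iv/ — σ1 onset /∅/, coda /v/ ok → phonotactically legal
/kuw/ — σ1 onset /k/, coda /w/ ok → phonotactically legal
/krjij/ — violates constraint (e): syllable 1 onset /krj/ has 3 consonants (> 2) → phonotactically illegal
/tre.mgij/ — σ1 onset /tr/ (2C), coda /∅/ ok; σ2 onset /mg/ (2C), coda /j/ ok → phonotactically legal
/kdat/ — σ1 onset /kd/ (2C), coda /t/ ok → phonotactically legal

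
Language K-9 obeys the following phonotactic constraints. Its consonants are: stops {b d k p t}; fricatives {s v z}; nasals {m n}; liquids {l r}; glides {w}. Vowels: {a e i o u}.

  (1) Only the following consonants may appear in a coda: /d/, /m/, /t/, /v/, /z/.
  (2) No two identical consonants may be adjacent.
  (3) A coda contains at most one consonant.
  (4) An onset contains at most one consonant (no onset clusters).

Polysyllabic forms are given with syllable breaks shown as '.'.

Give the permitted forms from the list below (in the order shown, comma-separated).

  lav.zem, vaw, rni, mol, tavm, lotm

lav.zem — σ1 onset /l/, coda /v/ ok; σ2 onset /z/, coda /m/ ok → permitted
vaw — violates constraint 1: syllable 1 coda contains /w/, which is not a licensed coda consonant → not permitted
rni — violates constraint 4: syllable 1 onset /rn/ has 2 consonants (> 1) → not permitted
mol — violates constraint 1: syllable 1 coda contains /l/, which is not a licensed coda consonant → not permitted
tavm — violates constraint 3: syllable 1 coda /vm/ has 2 consonants (> 1) → not permitted
lotm — violates constraint 3: syllable 1 coda /tm/ has 2 consonants (> 1) → not permitted

lav.zem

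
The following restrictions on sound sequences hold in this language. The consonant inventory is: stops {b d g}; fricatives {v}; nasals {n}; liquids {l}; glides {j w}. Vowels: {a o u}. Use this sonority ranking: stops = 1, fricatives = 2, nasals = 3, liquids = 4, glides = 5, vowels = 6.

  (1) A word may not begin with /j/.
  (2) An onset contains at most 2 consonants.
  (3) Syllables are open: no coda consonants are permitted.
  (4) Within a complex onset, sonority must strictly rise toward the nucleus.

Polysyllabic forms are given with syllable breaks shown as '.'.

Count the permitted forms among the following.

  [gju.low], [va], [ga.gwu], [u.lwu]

3

[gju.low] — violates constraint 3: syllable 2 coda /w/ has 1 consonant (> 0) → not permitted
[va] — σ1 onset /v/, coda /∅/ ok → permitted
[ga.gwu] — σ1 onset /g/, coda /∅/ ok; σ2 onset /gw/ (1→5 rises), coda /∅/ ok → permitted
[u.lwu] — σ1 onset /∅/, coda /∅/ ok; σ2 onset /lw/ (4→5 rises), coda /∅/ ok → permitted
Permitted: [va], [ga.gwu], [u.lwu] → 3.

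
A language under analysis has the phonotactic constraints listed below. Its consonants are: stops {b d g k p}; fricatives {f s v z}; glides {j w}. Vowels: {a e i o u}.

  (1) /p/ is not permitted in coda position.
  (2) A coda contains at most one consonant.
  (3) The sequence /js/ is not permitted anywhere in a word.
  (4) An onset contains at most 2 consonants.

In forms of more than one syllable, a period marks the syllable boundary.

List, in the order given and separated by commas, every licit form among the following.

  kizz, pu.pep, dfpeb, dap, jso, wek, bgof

wek, bgof

kizz — violates constraint 2: syllable 1 coda /zz/ has 2 consonants (> 1) → illicit
pu.pep — violates constraint 1: syllable 2 coda contains /p/ → illicit
dfpeb — violates constraint 4: syllable 1 onset /dfp/ has 3 consonants (> 2) → illicit
dap — violates constraint 1: syllable 1 coda contains /p/ → illicit
jso — violates constraint 3: contains banned sequence /js/ → illicit
wek — σ1 onset /w/, coda /k/ ok → licit
bgof — σ1 onset /bg/ (2C), coda /f/ ok → licit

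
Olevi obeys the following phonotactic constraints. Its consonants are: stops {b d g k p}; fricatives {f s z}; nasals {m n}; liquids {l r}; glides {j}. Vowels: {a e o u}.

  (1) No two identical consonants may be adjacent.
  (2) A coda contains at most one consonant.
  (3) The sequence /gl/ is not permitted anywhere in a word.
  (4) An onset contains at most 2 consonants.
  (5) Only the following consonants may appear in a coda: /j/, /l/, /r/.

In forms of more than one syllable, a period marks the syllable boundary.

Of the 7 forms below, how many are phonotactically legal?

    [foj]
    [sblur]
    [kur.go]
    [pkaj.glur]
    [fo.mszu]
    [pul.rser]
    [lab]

3

[foj] — σ1 onset /f/, coda /j/ ok → phonotactically legal
[sblur] — violates constraint 4: syllable 1 onset /sbl/ has 3 consonants (> 2) → phonotactically illegal
[kur.go] — σ1 onset /k/, coda /r/ ok; σ2 onset /g/, coda /∅/ ok → phonotactically legal
[pkaj.glur] — violates constraint 3: contains banned sequence /gl/ → phonotactically illegal
[fo.mszu] — violates constraint 4: syllable 2 onset /msz/ has 3 consonants (> 2) → phonotactically illegal
[pul.rser] — σ1 onset /p/, coda /l/ ok; σ2 onset /rs/ (2C), coda /r/ ok → phonotactically legal
[lab] — violates constraint 5: syllable 1 coda contains /b/, which is not a licensed coda consonant → phonotactically illegal
Phonotactically legal: [foj], [kur.go], [pul.rser] → 3.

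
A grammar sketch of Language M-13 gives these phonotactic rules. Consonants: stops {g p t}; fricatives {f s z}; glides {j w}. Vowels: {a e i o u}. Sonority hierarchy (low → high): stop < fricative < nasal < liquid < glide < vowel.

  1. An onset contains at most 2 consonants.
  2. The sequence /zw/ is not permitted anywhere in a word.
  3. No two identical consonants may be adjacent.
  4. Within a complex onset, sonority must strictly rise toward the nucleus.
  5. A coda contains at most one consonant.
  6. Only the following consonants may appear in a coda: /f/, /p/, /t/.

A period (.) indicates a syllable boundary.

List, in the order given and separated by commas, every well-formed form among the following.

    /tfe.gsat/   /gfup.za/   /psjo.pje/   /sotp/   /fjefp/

/tfe.gsat/, /gfup.za/

/tfe.gsat/ — σ1 onset /tf/ (1→2 rises), coda /∅/ ok; σ2 onset /gs/ (1→2 rises), coda /t/ ok → well-formed
/gfup.za/ — σ1 onset /gf/ (1→2 rises), coda /p/ ok; σ2 onset /z/, coda /∅/ ok → well-formed
/psjo.pje/ — violates constraint 1: syllable 1 onset /psj/ has 3 consonants (> 2) → ill-formed
/sotp/ — violates constraint 5: syllable 1 coda /tp/ has 2 consonants (> 1) → ill-formed
/fjefp/ — violates constraint 5: syllable 1 coda /fp/ has 2 consonants (> 1) → ill-formed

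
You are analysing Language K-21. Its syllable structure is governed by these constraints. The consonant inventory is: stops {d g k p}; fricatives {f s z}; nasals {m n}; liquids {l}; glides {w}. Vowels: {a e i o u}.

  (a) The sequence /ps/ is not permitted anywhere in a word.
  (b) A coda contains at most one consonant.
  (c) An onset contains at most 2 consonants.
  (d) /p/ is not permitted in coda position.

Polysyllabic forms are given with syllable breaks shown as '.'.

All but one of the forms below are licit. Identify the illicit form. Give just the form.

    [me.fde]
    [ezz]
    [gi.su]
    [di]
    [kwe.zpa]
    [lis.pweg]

[ezz]

[me.fde] — σ1 onset /m/, coda /∅/ ok; σ2 onset /fd/ (2C), coda /∅/ ok → licit
[ezz] — violates constraint (b): syllable 1 coda /zz/ has 2 consonants (> 1) → illicit
[gi.su] — σ1 onset /g/, coda /∅/ ok; σ2 onset /s/, coda /∅/ ok → licit
[di] — σ1 onset /d/, coda /∅/ ok → licit
[kwe.zpa] — σ1 onset /kw/ (2C), coda /∅/ ok; σ2 onset /zp/ (2C), coda /∅/ ok → licit
[lis.pweg] — σ1 onset /l/, coda /s/ ok; σ2 onset /pw/ (2C), coda /g/ ok → licit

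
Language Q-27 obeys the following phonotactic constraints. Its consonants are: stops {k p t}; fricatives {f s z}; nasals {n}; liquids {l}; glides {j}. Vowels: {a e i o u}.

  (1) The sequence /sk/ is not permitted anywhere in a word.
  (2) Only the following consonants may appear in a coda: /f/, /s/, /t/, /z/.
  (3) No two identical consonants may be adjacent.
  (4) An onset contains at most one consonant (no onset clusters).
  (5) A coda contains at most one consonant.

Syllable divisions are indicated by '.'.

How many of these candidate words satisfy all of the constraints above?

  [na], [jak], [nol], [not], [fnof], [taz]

[na] — σ1 onset /n/, coda /∅/ ok → well-formed
[jak] — violates constraint 2: syllable 1 coda contains /k/, which is not a licensed coda consonant → ill-formed
[nol] — violates constraint 2: syllable 1 coda contains /l/, which is not a licensed coda consonant → ill-formed
[not] — σ1 onset /n/, coda /t/ ok → well-formed
[fnof] — violates constraint 4: syllable 1 onset /fn/ has 2 consonants (> 1) → ill-formed
[taz] — σ1 onset /t/, coda /z/ ok → well-formed
Well-formed: [na], [not], [taz] → 3.

3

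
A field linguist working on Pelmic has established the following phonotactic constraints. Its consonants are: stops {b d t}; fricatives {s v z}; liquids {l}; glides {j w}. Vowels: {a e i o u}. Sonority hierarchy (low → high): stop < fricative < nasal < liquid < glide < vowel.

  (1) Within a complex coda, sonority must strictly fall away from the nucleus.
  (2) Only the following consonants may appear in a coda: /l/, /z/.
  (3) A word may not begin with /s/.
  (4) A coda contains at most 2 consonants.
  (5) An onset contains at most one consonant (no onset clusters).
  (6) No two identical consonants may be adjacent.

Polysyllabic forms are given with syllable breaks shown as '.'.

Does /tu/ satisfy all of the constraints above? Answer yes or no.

yes

/tu/ — σ1 onset /t/, coda /∅/ ok → phonotactically legal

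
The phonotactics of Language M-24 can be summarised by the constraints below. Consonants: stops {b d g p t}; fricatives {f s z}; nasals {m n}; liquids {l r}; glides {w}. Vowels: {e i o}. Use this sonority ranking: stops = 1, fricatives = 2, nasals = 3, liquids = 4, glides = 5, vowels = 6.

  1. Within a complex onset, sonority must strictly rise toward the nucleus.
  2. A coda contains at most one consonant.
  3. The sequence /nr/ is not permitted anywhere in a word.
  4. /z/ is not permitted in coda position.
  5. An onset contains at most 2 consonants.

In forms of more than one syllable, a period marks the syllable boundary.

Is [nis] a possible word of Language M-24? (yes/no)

yes

[nis] — σ1 onset /n/, coda /s/ ok → well-formed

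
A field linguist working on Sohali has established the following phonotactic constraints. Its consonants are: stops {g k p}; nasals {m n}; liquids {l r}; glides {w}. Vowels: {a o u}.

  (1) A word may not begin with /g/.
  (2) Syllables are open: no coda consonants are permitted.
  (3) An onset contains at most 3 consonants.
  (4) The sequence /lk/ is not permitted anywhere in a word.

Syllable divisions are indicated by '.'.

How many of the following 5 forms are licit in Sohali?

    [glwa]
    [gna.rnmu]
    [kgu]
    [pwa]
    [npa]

3

[glwa] — violates constraint 1: word begins with /g/ → illicit
[gna.rnmu] — violates constraint 1: word begins with /g/ → illicit
[kgu] — σ1 onset /kg/ (2C), coda /∅/ ok → licit
[pwa] — σ1 onset /pw/ (2C), coda /∅/ ok → licit
[npa] — σ1 onset /np/ (2C), coda /∅/ ok → licit
Licit: [kgu], [pwa], [npa] → 3.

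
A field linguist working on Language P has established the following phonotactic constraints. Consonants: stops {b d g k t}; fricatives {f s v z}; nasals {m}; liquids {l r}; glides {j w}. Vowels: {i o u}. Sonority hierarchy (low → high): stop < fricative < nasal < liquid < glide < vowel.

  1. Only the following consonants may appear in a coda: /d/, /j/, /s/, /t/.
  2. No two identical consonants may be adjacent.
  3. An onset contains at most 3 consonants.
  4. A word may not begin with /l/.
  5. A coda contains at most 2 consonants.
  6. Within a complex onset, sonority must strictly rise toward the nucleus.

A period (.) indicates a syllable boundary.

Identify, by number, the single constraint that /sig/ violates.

/sig/: syllable 1 coda contains /g/, which is not a licensed coda consonant.
This is a violation of constraint 1: "Only the following consonants may appear in a coda: /d/, /j/, /s/, /t/."
The remaining constraints (2, 3, 4, 5, 6) are satisfied.

1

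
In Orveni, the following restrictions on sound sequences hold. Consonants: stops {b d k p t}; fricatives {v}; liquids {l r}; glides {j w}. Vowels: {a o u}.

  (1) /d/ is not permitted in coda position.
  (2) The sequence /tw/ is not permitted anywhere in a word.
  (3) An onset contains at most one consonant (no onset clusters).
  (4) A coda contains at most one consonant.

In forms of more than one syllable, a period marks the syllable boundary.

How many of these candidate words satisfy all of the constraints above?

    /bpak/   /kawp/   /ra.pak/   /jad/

/bpak/ — violates constraint 3: syllable 1 onset /bp/ has 2 consonants (> 1) → ill-formed
/kawp/ — violates constraint 4: syllable 1 coda /wp/ has 2 consonants (> 1) → ill-formed
/ra.pak/ — σ1 onset /r/, coda /∅/ ok; σ2 onset /p/, coda /k/ ok → well-formed
/jad/ — violates constraint 1: syllable 1 coda contains /d/ → ill-formed
Well-formed: /ra.pak/ → 1.

1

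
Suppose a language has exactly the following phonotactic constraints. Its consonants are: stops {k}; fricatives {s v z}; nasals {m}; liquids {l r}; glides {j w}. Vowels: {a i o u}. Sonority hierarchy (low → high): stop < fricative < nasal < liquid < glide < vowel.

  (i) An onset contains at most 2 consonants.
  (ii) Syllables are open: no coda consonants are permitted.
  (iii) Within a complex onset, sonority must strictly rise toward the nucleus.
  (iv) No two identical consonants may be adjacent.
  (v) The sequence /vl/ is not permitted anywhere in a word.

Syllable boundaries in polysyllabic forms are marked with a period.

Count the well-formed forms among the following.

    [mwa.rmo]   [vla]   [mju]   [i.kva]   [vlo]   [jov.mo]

[mwa.rmo] — violates constraint (iii): syllable 2 onset /rm/: /r/ (liquid, 4) → /m/ (nasal, 3) does not rise → ill-formed
[vla] — violates constraint (v): contains banned sequence /vl/ → ill-formed
[mju] — σ1 onset /mj/ (3→5 rises), coda /∅/ ok → well-formed
[i.kva] — σ1 onset /∅/, coda /∅/ ok; σ2 onset /kv/ (1→2 rises), coda /∅/ ok → well-formed
[vlo] — violates constraint (v): contains banned sequence /vl/ → ill-formed
[jov.mo] — violates constraint (ii): syllable 1 coda /v/ has 1 consonant (> 0) → ill-formed
Well-formed: [mju], [i.kva] → 2.

2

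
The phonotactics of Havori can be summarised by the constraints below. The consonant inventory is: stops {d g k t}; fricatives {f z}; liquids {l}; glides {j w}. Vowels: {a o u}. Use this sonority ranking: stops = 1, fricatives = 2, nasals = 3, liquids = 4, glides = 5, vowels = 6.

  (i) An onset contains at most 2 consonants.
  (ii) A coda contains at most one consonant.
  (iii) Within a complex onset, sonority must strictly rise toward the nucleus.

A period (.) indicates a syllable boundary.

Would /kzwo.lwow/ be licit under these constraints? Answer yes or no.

no

/kzwo.lwow/ — violates constraint (i): syllable 1 onset /kzw/ has 3 consonants (> 2) → illicit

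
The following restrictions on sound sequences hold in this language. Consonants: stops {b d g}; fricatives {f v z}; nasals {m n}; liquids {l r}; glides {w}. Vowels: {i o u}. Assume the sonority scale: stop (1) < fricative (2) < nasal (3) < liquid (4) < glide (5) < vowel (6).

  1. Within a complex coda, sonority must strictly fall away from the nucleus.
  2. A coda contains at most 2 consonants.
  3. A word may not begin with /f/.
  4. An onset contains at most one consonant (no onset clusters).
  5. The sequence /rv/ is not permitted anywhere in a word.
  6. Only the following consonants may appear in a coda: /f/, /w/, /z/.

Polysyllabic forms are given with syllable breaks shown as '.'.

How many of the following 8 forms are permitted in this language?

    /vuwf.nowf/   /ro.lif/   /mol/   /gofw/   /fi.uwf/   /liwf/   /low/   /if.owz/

/vuwf.nowf/ — σ1 onset /v/, coda /wf/ (5→2 falls) ok; σ2 onset /n/, coda /wf/ (5→2 falls) ok → permitted
/ro.lif/ — σ1 onset /r/, coda /∅/ ok; σ2 onset /l/, coda /f/ ok → permitted
/mol/ — violates constraint 6: syllable 1 coda contains /l/, which is not a licensed coda consonant → not permitted
/gofw/ — violates constraint 1: syllable 1 coda /fw/: /f/ (fricative, 2) → /w/ (glide, 5) does not fall → not permitted
/fi.uwf/ — violates constraint 3: word begins with /f/ → not permitted
/liwf/ — σ1 onset /l/, coda /wf/ (5→2 falls) ok → permitted
/low/ — σ1 onset /l/, coda /w/ ok → permitted
/if.owz/ — σ1 onset /∅/, coda /f/ ok; σ2 onset /∅/, coda /wz/ (5→2 falls) ok → permitted
Permitted: /vuwf.nowf/, /ro.lif/, /liwf/, /low/, /if.owz/ → 5.

5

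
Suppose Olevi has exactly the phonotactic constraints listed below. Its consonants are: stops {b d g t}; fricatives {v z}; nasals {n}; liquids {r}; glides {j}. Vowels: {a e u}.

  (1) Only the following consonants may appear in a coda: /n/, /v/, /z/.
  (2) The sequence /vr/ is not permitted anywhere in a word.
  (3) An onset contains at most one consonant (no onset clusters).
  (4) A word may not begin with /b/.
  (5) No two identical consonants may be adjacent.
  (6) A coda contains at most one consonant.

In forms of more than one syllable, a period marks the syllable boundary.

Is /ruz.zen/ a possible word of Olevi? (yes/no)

no

/ruz.zen/ — violates constraint 5: adjacent identical consonants /zz/ → ill-formed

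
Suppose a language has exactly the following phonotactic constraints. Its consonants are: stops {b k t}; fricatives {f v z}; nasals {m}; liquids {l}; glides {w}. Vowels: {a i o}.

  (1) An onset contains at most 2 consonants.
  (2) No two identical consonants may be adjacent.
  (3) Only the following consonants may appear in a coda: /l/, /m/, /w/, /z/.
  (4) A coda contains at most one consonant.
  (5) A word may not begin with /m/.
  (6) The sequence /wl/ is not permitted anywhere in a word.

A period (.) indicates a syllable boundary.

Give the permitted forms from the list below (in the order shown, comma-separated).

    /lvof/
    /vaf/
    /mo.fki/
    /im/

/lvof/ — violates constraint 3: syllable 1 coda contains /f/, which is not a licensed coda consonant → not permitted
/vaf/ — violates constraint 3: syllable 1 coda contains /f/, which is not a licensed coda consonant → not permitted
/mo.fki/ — violates constraint 5: word begins with /m/ → not permitted
/im/ — σ1 onset /∅/, coda /m/ ok → permitted

/im/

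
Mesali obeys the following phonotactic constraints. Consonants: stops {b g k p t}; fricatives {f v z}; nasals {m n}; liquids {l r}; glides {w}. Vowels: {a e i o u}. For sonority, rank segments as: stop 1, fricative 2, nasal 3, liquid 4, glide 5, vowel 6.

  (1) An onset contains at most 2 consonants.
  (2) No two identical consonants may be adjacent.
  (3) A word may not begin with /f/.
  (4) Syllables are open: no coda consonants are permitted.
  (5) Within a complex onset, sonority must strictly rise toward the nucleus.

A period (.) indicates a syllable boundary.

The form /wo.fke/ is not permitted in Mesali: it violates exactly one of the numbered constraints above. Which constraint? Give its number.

/wo.fke/: syllable 2 onset /fk/: /f/ (fricative, 2) → /k/ (stop, 1) does not rise.
This is a violation of constraint 5: "Within a complex onset, sonority must strictly rise toward the nucleus."
The remaining constraints (1, 2, 3, 4) are satisfied.

5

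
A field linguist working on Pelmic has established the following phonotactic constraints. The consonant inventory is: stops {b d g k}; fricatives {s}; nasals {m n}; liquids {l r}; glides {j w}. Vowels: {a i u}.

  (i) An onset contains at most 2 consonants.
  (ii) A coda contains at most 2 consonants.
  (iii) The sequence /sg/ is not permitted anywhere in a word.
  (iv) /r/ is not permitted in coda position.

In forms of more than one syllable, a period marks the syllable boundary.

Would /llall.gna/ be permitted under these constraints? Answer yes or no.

yes

/llall.gna/ — σ1 onset /ll/ (2C), coda /ll/ (2C) ok; σ2 onset /gn/ (2C), coda /∅/ ok → permitted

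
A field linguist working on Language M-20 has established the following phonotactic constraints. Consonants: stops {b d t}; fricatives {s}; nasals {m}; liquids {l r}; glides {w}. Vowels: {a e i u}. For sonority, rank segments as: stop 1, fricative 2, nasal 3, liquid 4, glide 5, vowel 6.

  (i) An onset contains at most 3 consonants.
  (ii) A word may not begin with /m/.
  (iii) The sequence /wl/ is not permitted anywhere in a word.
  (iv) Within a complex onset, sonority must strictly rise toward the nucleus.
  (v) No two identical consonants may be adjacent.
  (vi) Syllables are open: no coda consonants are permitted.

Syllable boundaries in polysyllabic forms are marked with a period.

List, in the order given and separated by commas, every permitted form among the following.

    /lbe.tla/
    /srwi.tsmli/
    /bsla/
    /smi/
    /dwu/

/lbe.tla/ — violates constraint (iv): syllable 1 onset /lb/: /l/ (liquid, 4) → /b/ (stop, 1) does not rise → not permitted
/srwi.tsmli/ — violates constraint (i): syllable 2 onset /tsml/ has 4 consonants (> 3) → not permitted
/bsla/ — σ1 onset /bsl/ (1→2→4 rises), coda /∅/ ok → permitted
/smi/ — σ1 onset /sm/ (2→3 rises), coda /∅/ ok → permitted
/dwu/ — σ1 onset /dw/ (1→5 rises), coda /∅/ ok → permitted

/bsla/, /smi/, /dwu/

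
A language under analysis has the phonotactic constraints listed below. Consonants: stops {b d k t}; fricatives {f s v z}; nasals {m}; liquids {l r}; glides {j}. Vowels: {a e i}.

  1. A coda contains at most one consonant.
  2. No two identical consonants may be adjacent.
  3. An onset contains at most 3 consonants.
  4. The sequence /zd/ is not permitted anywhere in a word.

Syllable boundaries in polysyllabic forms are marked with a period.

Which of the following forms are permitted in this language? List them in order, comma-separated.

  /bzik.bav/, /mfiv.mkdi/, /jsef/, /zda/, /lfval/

/bzik.bav/, /mfiv.mkdi/, /jsef/, /lfval/

/bzik.bav/ — σ1 onset /bz/ (2C), coda /k/ ok; σ2 onset /b/, coda /v/ ok → permitted
/mfiv.mkdi/ — σ1 onset /mf/ (2C), coda /v/ ok; σ2 onset /mkd/ (3C), coda /∅/ ok → permitted
/jsef/ — σ1 onset /js/ (2C), coda /f/ ok → permitted
/zda/ — violates constraint 4: contains banned sequence /zd/ → not permitted
/lfval/ — σ1 onset /lfv/ (3C), coda /l/ ok → permitted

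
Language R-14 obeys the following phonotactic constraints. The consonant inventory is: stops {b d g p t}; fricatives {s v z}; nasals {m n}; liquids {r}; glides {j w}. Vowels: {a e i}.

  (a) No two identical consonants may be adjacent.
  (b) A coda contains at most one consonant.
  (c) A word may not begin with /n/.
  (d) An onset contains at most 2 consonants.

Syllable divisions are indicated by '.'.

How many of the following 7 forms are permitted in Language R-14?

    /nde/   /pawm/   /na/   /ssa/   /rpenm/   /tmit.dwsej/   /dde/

0

/nde/ — violates constraint (c): word begins with /n/ → not permitted
/pawm/ — violates constraint (b): syllable 1 coda /wm/ has 2 consonants (> 1) → not permitted
/na/ — violates constraint (c): word begins with /n/ → not permitted
/ssa/ — violates constraint (a): adjacent identical consonants /ss/ → not permitted
/rpenm/ — violates constraint (b): syllable 1 coda /nm/ has 2 consonants (> 1) → not permitted
/tmit.dwsej/ — violates constraint (d): syllable 2 onset /dws/ has 3 consonants (> 2) → not permitted
/dde/ — violates constraint (a): adjacent identical consonants /dd/ → not permitted
No form is permitted → 0.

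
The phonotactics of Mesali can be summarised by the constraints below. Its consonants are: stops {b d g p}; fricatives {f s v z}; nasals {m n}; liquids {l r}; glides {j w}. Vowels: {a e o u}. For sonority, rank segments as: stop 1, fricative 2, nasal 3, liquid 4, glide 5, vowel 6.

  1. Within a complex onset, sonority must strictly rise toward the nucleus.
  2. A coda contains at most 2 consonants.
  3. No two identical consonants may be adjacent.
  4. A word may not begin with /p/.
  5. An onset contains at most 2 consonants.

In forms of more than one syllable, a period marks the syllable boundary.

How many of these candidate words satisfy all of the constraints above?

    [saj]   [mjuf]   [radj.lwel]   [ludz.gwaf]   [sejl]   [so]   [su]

[saj] — σ1 onset /s/, coda /j/ ok → licit
[mjuf] — σ1 onset /mj/ (3→5 rises), coda /f/ ok → licit
[radj.lwel] — σ1 onset /r/, coda /dj/ (2C) ok; σ2 onset /lw/ (4→5 rises), coda /l/ ok → licit
[ludz.gwaf] — σ1 onset /l/, coda /dz/ (2C) ok; σ2 onset /gw/ (1→5 rises), coda /f/ ok → licit
[sejl] — σ1 onset /s/, coda /jl/ (2C) ok → licit
[so] — σ1 onset /s/, coda /∅/ ok → licit
[su] — σ1 onset /s/, coda /∅/ ok → licit
Licit: [saj], [mjuf], [radj.lwel], [ludz.gwaf], [sejl], [so], [su] → 7.

7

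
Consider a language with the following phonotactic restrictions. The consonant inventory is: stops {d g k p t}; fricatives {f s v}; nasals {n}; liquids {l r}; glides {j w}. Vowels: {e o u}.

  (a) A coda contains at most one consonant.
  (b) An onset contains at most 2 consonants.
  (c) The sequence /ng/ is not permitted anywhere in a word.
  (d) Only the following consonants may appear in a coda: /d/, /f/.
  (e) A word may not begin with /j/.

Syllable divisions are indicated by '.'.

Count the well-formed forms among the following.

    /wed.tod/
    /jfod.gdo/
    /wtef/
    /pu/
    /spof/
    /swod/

/wed.tod/ — σ1 onset /w/, coda /d/ ok; σ2 onset /t/, coda /d/ ok → well-formed
/jfod.gdo/ — violates constraint (e): word begins with /j/ → ill-formed
/wtef/ — σ1 onset /wt/ (2C), coda /f/ ok → well-formed
/pu/ — σ1 onset /p/, coda /∅/ ok → well-formed
/spof/ — σ1 onset /sp/ (2C), coda /f/ ok → well-formed
/swod/ — σ1 onset /sw/ (2C), coda /d/ ok → well-formed
Well-formed: /wed.tod/, /wtef/, /pu/, /spof/, /swod/ → 5.

5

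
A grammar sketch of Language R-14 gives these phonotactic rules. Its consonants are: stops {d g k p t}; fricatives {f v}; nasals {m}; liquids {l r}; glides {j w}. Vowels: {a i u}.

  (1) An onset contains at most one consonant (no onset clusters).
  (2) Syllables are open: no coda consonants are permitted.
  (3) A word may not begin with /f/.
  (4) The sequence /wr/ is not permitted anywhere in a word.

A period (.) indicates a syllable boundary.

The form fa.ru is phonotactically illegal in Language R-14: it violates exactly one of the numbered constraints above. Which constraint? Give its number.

fa.ru: word begins with /f/.
This is a violation of constraint 3: "A word may not begin with /f/."
The remaining constraints (1, 2, 4) are satisfied.

3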